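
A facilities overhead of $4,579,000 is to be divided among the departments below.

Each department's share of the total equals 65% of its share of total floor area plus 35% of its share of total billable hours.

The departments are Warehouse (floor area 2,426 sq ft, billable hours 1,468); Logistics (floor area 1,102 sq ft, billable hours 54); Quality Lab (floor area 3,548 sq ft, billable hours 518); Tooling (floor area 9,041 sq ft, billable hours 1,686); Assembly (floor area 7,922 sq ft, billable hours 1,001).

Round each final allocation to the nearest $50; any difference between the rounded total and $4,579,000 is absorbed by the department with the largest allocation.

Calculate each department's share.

Floor area total 24,039; billable hours total 4,727.
Composite weights (65% floor area + 35% billable hours): Warehouse 0.1743; Logistics 0.0338; Quality Lab 0.1343; Tooling 0.3693; Assembly 0.2883.
Unrounded shares: Warehouse 798,084.46; Logistics 154,750.60; Quality Lab 614,913.48; Tooling 1,691,021.09; Assembly 1,320,230.37.
After rounding ($50): Warehouse $798,100; Logistics $154,750; Quality Lab $614,900; Tooling $1,691,000; Assembly $1,320,250. Sum = $4,579,000.
Sum already equals the total — no adjustment.

Warehouse: $798,100; Logistics: $154,750; Quality Lab: $614,900; Tooling: $1,691,000; Assembly: $1,320,250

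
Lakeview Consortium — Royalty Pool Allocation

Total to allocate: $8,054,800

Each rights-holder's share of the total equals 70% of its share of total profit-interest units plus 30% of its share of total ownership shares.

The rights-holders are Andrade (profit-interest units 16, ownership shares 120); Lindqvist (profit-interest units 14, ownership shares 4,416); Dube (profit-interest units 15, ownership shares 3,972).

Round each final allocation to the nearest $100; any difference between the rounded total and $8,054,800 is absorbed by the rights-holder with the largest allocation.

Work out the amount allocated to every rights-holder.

Totals — profit-interest units 45, ownership shares 8,508.
Composite weights (70% profit-interest units + 30% ownership shares): Andrade 0.2531; Lindqvist 0.3735; Dube 0.3734.
Raw shares: Andrade 2,038,832.59; Lindqvist 3,008,387.64; Dube 3,007,579.76.
At nearest $100: Andrade $2,038,800; Lindqvist $3,008,400; Dube $3,007,600. Sum = $8,054,800.
Rounded total matches; no reconciliation needed.

Andrade: $2,038,800 | Lindqvist: $3,008,400 | Dube: $3,007,600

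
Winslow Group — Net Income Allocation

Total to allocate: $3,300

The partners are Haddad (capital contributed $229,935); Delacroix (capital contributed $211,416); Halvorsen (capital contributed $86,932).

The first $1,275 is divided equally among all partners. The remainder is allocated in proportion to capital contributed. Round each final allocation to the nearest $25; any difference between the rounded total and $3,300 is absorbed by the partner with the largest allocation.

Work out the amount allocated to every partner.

Haddad: $1,325; Delacroix: $1,225; Halvorsen: $750

First tranche $1,275 split equally: $425 each.
Remainder $2,025 by capital contributed (total 528,283): Haddad 881.38 → $875; Delacroix 810.39 → $800; Halvorsen 333.23 → $325.
Rounding difference +$25 on remainder applied to Haddad.
Totals: Haddad $425 + $900 = $1,325; Delacroix $425 + $800 = $1,225; Halvorsen $425 + $325 = $750.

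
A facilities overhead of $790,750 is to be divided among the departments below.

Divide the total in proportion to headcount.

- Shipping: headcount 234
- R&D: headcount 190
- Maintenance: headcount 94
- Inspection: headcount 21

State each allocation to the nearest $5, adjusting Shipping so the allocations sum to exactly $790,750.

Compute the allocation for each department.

Combined headcount = 539.
Unrounded shares: Shipping 234/539 × $790,750 = 343,294.06; R&D 190/539 × $790,750 = 278,743.04; Maintenance 94/539 × $790,750 = 137,904.45; Inspection 21/539 × $790,750 = 30,808.44.
At nearest $5: Shipping $343,295; R&D $278,745; Maintenance $137,905; Inspection $30,810. Sum = $790,755.
Difference $790,750 − $790,755 = −$5 applied to Shipping: Shipping becomes $343,290.

Shipping: $343,290 | R&D: $278,745 | Maintenance: $137,905 | Inspection: $30,810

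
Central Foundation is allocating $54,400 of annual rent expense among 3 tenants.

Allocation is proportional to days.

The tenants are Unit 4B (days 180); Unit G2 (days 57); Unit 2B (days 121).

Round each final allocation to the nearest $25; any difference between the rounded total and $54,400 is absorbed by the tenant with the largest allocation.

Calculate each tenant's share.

Sum of days: 358.
Unrounded shares: Unit 4B 180/358 × $54,400 = 27,351.96; Unit G2 57/358 × $54,400 = 8,661.45; Unit 2B 121/358 × $54,400 = 18,386.59.
Rounded to nearest $25: Unit 4B $27,350; Unit G2 $8,650; Unit 2B $18,375. Sum = $54,375.
Difference $54,400 − $54,375 = +$25 applied to largest allocation (Unit 4B): Unit 4B becomes $27,375.

Unit 4B: $27,375 | Unit G2: $8,650 | Unit 2B: $18,375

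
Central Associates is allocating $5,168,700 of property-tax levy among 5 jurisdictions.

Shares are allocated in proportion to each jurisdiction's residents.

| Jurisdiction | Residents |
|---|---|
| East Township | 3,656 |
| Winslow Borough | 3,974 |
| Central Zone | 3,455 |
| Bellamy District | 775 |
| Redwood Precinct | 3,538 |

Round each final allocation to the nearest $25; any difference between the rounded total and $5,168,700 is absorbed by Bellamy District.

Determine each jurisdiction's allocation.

East Township: $1,227,225 · Winslow Borough: $1,333,975 · Central Zone: $1,159,750 · Bellamy District: $260,125 · Redwood Precinct: $1,187,625

Total residents = 15,398.
Unrounded shares: East Township 3,656/15,398 × $5,168,700 = 1,227,222.18; Winslow Borough 3,974/15,398 × $5,168,700 = 1,333,966.35; Central Zone 3,455/15,398 × $5,168,700 = 1,159,751.82; Bellamy District 775/15,398 × $5,168,700 = 260,146.93; Redwood Precinct 3,538/15,398 × $5,168,700 = 1,187,612.72.
Rounded to nearest $25: East Township $1,227,225; Winslow Borough $1,333,975; Central Zone $1,159,750; Bellamy District $260,150; Redwood Precinct $1,187,625. Sum = $5,168,725.
Difference $5,168,700 − $5,168,725 = −$25 applied to Bellamy District: Bellamy District becomes $260,125.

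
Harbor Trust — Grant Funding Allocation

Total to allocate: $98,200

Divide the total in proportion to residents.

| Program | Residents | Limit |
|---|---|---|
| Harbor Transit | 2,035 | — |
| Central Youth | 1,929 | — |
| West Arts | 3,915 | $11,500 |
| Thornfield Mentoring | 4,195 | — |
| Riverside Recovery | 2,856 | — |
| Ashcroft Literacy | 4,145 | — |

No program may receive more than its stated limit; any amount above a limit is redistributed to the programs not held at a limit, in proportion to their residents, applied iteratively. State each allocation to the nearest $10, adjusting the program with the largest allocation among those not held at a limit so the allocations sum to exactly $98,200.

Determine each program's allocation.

Sum of residents: 19,075.
Proportional shares (ignoring caps): Harbor Transit 10,476.38; Central Youth 9,930.68; West Arts 20,154.81; Thornfield Mentoring 21,596.28; Riverside Recovery 14,702.97; Ashcroft Literacy 21,338.87.
Capped: West Arts ($11,500); balance $86,700 reallocated over remaining residents 15,160.
Redistributed shares: Harbor Transit 11,638.16 → $11,640; Central Youth 11,031.95 → $11,030; Thornfield Mentoring 23,991.19 → $23,990; Riverside Recovery 16,333.46 → $16,330; Ashcroft Literacy 23,705.24 → $23,710.

Harbor Transit: $11,640; Central Youth: $11,030; West Arts: $11,500; Thornfield Mentoring: $23,990; Riverside Recovery: $16,330; Ashcroft Literacy: $23,710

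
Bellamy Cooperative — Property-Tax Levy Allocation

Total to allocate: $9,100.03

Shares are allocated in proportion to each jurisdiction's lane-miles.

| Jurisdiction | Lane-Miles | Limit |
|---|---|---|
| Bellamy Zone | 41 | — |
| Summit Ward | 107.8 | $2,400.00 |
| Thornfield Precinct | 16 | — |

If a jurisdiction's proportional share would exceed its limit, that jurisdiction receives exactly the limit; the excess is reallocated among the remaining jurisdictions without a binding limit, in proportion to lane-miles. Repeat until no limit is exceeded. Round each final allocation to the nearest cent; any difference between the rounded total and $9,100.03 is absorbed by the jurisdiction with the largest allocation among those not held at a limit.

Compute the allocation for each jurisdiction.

Sum of lane-miles: 164.8.
Unconstrained shares: Bellamy Zone 2,263.9638; Summit Ward 5,952.5682; Thornfield Precinct 883.4981.
Capped: Summit Ward ($2,400.00); balance $6,700.03 reallocated over remaining lane-miles 57.
Redistributed shares: Bellamy Zone 4,819.3198 → $4,819.32; Thornfield Precinct 1,880.7102 → $1,880.71.

Bellamy Zone: $4,819.32; Summit Ward: $2,400.00; Thornfield Precinct: $1,880.71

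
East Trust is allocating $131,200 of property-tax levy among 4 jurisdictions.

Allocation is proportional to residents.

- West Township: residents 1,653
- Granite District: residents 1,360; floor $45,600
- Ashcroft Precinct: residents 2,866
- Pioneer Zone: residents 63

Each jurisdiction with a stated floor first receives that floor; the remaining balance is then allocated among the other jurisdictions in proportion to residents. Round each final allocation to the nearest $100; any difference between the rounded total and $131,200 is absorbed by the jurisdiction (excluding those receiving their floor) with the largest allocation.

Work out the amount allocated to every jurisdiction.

West Township: $30,900 | Granite District: $45,600 | Ashcroft Precinct: $53,500 | Pioneer Zone: $1,200

Minimums first: Granite District $45,600. Remaining pool $85,600.
Remaining pool split over remaining residents 4,582: West Township 30,881.01 → $30,900; Ashcroft Precinct 53,542.03 → $53,500; Pioneer Zone 1,176.95 → $1,200.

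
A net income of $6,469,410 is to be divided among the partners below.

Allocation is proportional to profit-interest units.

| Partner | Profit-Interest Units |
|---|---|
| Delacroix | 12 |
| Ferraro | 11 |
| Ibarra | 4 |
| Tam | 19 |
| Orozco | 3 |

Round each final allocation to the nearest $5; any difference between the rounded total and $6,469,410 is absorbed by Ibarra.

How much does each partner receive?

Delacroix: $1,584,345 | Ferraro: $1,452,315 | Ibarra: $528,120 | Tam: $2,508,545 | Orozco: $396,085

Total profit-interest units = 49.
Unrounded shares: Delacroix 12/49 × $6,469,410 = 1,584,345.31; Ferraro 11/49 × $6,469,410 = 1,452,316.53; Ibarra 4/49 × $6,469,410 = 528,115.10; Tam 19/49 × $6,469,410 = 2,508,546.73; Orozco 3/49 × $6,469,410 = 396,086.33.
At nearest $5: Delacroix $1,584,345; Ferraro $1,452,315; Ibarra $528,115; Tam $2,508,545; Orozco $396,085. Sum = $6,469,405.
Difference $6,469,410 − $6,469,405 = +$5 applied to Ibarra: Ibarra becomes $528,120.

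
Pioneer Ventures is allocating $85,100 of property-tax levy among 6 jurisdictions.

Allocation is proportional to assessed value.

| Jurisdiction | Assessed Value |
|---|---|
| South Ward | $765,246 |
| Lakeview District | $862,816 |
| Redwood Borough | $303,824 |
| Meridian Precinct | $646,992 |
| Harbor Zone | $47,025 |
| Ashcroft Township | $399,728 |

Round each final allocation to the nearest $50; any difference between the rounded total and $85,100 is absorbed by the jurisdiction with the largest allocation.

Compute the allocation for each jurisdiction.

Sum of assessed value: 3,025,631.
Proportional shares: South Ward 765,246/3,025,631 × $85,100 = 21,523.59; Lakeview District 862,816/3,025,631 × $85,100 = 24,267.88; Redwood Borough 303,824/3,025,631 × $85,100 = 8,545.46; Meridian Precinct 646,992/3,025,631 × $85,100 = 18,197.53; Harbor Zone 47,025/3,025,631 × $85,100 = 1,322.64; Ashcroft Township 399,728/3,025,631 × $85,100 = 11,242.90.
At nearest $50: South Ward $21,500; Lakeview District $24,250; Redwood Borough $8,550; Meridian Precinct $18,200; Harbor Zone $1,300; Ashcroft Township $11,250. Sum = $85,050.
Difference $85,100 − $85,050 = +$50 applied to largest allocation (Lakeview District): Lakeview District becomes $24,300.

South Ward: $21,500 | Lakeview District: $24,300 | Redwood Borough: $8,550 | Meridian Precinct: $18,200 | Harbor Zone: $1,300 | Ashcroft Township: $11,250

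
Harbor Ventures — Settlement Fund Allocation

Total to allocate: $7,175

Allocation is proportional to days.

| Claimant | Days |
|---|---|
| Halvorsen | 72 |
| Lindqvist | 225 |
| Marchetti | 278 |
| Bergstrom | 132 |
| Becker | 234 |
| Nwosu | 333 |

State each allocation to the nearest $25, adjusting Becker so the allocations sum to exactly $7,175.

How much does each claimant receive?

Days total: 1,274.
Raw shares: Halvorsen 72/1,274 × $7,175 = 405.49; Lindqvist 225/1,274 × $7,175 = 1,267.17; Marchetti 278/1,274 × $7,175 = 1,565.66; Bergstrom 132/1,274 × $7,175 = 743.41; Becker 234/1,274 × $7,175 = 1,317.86; Nwosu 333/1,274 × $7,175 = 1,875.41.
Rounded to nearest $25: Halvorsen $400; Lindqvist $1,275; Marchetti $1,575; Bergstrom $750; Becker $1,325; Nwosu $1,875. Sum = $7,200.
Difference $7,175 − $7,200 = −$25 applied to Becker: Becker becomes $1,300.

Halvorsen: $400; Lindqvist: $1,275; Marchetti: $1,575; Bergstrom: $750; Becker: $1,300; Nwosu: $1,875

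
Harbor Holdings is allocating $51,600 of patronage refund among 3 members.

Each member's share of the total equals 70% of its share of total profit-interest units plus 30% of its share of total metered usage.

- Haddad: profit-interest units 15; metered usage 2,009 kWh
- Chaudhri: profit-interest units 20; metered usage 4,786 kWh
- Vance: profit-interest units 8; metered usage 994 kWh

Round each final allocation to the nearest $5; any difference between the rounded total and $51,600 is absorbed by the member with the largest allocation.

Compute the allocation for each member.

Haddad: $16,595 · Chaudhri: $26,310 · Vance: $8,695

Totals — profit-interest units 43, metered usage 7,789.
Combined weights (70% profit-interest units + 30% metered usage): Haddad 0.3216; Chaudhri 0.5099; Vance 0.1685.
Proportional shares: Haddad 16,592.72; Chaudhri 26,311.78; Vance 8,695.49.
At nearest $5: Haddad $16,595; Chaudhri $26,310; Vance $8,695. Sum = $51,600.
No rounding difference to absorb.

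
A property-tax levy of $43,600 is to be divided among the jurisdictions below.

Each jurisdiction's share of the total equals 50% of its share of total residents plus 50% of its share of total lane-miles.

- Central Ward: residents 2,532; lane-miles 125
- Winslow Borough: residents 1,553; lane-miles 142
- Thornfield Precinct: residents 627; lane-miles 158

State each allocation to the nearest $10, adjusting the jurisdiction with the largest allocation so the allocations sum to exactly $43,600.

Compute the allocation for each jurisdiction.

Central Ward: $18,120 | Winslow Borough: $14,470 | Thornfield Precinct: $11,010

Totals — residents 4,712, lane-miles 425.
Blended shares (50% residents + 50% lane-miles): Central Ward 0.4157; Winslow Borough 0.3319; Thornfield Precinct 0.2524.
Proportional shares: Central Ward 18,126.03; Winslow Borough 14,468.70; Thornfield Precinct 11,005.28.
At nearest $10: Central Ward $18,130; Winslow Borough $14,470; Thornfield Precinct $11,010. Sum = $43,610.
Difference $43,600 − $43,610 = −$10 applied to largest allocation (Central Ward): Central Ward becomes $18,120.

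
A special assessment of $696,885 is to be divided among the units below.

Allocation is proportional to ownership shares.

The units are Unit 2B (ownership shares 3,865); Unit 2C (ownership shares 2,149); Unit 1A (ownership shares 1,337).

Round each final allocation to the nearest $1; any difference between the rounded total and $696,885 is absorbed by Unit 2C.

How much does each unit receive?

Unit 2B: $366,407 · Unit 2C: $203,729 · Unit 1A: $126,749

Total ownership shares = 7,351.
Pro-rata amounts: Unit 2B 3,865/7,351 × $696,885 = 366,407.36; Unit 2C 2,149/7,351 × $696,885 = 203,728.18; Unit 1A 1,337/7,351 × $696,885 = 126,749.46.
Rounded to nearest $1: Unit 2B $366,407; Unit 2C $203,728; Unit 1A $126,749. Sum = $696,884.
Difference $696,885 − $696,884 = +$1 applied to Unit 2C: Unit 2C becomes $203,729.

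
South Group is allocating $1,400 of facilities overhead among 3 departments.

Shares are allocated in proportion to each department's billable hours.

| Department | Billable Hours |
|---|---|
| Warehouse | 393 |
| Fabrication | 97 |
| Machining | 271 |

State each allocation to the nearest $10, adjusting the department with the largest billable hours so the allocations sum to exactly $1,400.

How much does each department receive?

Sum of billable hours: 393 + 97 + 271 = 761.
Raw shares: Warehouse 723.00; Fabrication 178.45; Machining 498.55.
At nearest $10: Warehouse $720; Fabrication $180; Machining $500. Sum = $1,400.
Rounded total matches; no reconciliation needed.

Warehouse: $720 | Fabrication: $180 | Machining: $500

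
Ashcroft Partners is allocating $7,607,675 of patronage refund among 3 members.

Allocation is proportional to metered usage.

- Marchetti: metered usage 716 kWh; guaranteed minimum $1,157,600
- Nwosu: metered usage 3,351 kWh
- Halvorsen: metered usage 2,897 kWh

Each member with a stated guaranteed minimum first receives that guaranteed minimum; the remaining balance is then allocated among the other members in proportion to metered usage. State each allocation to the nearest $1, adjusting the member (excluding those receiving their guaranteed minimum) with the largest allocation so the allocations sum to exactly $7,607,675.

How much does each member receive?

Guaranteed amounts: Marchetti $1,157,600. Remaining pool $6,450,075.
Remaining pool split over remaining metered usage 6,248: Nwosu 3,459,379.21 → $3,459,379; Halvorsen 2,990,695.79 → $2,990,696.

Marchetti: $1,157,600 · Nwosu: $3,459,379 · Halvorsen: $2,990,696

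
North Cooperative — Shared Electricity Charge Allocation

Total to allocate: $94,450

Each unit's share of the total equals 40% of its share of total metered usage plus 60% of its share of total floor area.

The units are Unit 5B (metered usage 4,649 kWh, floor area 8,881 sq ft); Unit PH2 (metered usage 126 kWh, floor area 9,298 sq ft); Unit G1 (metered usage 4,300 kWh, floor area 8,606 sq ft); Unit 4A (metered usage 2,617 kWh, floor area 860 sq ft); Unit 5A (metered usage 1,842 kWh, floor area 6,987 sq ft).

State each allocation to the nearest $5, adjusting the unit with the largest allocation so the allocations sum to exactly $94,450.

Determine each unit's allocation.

Unit 5B: $27,510 | Unit PH2: $15,565 | Unit G1: $26,085 | Unit 4A: $8,715 | Unit 5A: $16,575

Totals — metered usage 13,534, floor area 34,632.
Combined weights (40% metered usage + 60% floor area): Unit 5B 0.2913; Unit PH2 0.1648; Unit G1 0.2762; Unit 4A 0.0922; Unit 5A 0.1755.
Unrounded shares: Unit 5B 27,510.03; Unit PH2 15,566.49; Unit G1 26,085.81; Unit 4A 8,712.58; Unit 5A 16,575.08.
Rounded to nearest $5: Unit 5B $27,510; Unit PH2 $15,565; Unit G1 $26,085; Unit 4A $8,715; Unit 5A $16,575. Sum = $94,450.
Rounded total matches; no reconciliation needed.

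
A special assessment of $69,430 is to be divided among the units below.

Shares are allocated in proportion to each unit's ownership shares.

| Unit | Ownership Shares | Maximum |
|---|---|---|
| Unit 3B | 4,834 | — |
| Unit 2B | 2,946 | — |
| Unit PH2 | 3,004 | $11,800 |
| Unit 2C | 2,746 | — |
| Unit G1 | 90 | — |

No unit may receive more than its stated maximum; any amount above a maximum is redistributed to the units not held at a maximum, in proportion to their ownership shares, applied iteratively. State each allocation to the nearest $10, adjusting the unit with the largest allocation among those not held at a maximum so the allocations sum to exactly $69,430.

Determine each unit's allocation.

Total ownership shares = 13,620.
Pro-rata shares before constraints: Unit 3B 24,642.04; Unit 2B 15,017.68; Unit PH2 15,313.34; Unit 2C 13,998.15; Unit G1 458.79.
Held at cap: Unit PH2 ($11,800); balance $57,630 reallocated over remaining ownership shares 10,616.
Shares after redistribution: Unit 3B 26,241.84 → $26,240; Unit 2B 15,992.65 → $15,990; Unit 2C 14,906.93 → $14,910; Unit G1 488.57 → $490.

Unit 3B: $26,240 | Unit 2B: $15,990 | Unit PH2: $11,800 | Unit 2C: $14,910 | Unit G1: $490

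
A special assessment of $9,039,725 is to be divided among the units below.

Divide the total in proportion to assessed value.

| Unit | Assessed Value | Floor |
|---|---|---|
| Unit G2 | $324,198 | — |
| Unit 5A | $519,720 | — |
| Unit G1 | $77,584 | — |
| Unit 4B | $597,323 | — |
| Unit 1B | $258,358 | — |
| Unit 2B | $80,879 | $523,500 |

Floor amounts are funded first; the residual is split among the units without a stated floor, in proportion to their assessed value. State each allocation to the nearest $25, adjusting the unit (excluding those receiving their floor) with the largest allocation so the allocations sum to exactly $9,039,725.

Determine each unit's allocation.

Unit G2: $1,553,550; Unit 5A: $2,490,500; Unit G1: $371,775; Unit 4B: $2,862,350; Unit 1B: $1,238,050; Unit 2B: $523,500

Minimums first: Unit 2B $523,500. Residual $8,516,225.
Residual split over remaining assessed value 1,777,183: Unit G2 1,553,550.26 → $1,553,550; Unit 5A 2,490,487.73 → $2,490,500; Unit G1 371,780.96 → $371,775; Unit 4B 2,862,359.74 → $2,862,350; Unit 1B 1,238,046.31 → $1,238,050.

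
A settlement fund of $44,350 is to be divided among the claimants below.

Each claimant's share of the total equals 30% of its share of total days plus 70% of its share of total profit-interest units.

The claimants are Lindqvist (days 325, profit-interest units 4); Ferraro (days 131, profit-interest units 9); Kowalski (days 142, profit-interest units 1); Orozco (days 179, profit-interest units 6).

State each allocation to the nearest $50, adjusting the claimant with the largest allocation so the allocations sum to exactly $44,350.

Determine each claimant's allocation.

Days total 777; profit-interest units total 20.
Blended shares (30% days + 70% profit-interest units): Lindqvist 0.2655; Ferraro 0.3656; Kowalski 0.0898; Orozco 0.2791.
Pro-rata amounts: Lindqvist 11,774.15; Ferraro 16,213.44; Kowalski 3,983.79; Orozco 12,378.62.
Rounded to nearest $50: Lindqvist $11,750; Ferraro $16,200; Kowalski $4,000; Orozco $12,400. Sum = $44,350.
No rounding difference to absorb.

Lindqvist: $11,750; Ferraro: $16,200; Kowalski: $4,000; Orozco: $12,400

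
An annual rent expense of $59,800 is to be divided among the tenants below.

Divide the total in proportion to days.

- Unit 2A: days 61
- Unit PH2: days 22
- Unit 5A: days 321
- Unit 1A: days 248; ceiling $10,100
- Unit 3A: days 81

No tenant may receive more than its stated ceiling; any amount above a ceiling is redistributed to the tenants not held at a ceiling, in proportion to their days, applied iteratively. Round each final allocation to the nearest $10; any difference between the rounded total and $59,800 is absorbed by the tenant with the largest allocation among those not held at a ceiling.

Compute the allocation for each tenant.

Unit 2A: $6,250 · Unit PH2: $2,250 · Unit 5A: $32,900 · Unit 1A: $10,100 · Unit 3A: $8,300

Total days = 733.
Pro-rata shares before constraints: Unit 2A 4,976.53; Unit PH2 1,794.82; Unit 5A 26,187.99; Unit 1A 20,232.47; Unit 3A 6,608.19.
Capped: Unit 1A ($10,100); residual $49,700 reallocated over remaining days 485.
Shares after redistribution: Unit 2A 6,250.93 → $6,250; Unit PH2 2,254.43 → $2,250; Unit 5A 32,894.23 → $32,890; Unit 3A 8,300.41 → $8,300.
Rounding difference +$10 applied to Unit 5A → $32,900.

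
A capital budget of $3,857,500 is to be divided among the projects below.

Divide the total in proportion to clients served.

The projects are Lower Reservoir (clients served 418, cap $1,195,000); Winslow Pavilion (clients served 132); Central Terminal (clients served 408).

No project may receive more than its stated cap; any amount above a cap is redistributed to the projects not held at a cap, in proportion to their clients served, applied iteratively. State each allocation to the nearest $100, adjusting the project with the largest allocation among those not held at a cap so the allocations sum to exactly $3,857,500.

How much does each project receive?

Combined clients served = 958.
Pro-rata shares before constraints: Lower Reservoir 1,683,126.30; Winslow Pavilion 531,513.57; Central Terminal 1,642,860.13.
Capped: Lower Reservoir ($1,195,000); remaining pool $2,662,500 reallocated over remaining clients served 540.
Redistributed shares: Winslow Pavilion 650,833.33 → $650,800; Central Terminal 2,011,666.67 → $2,011,700.

Lower Reservoir: $1,195,000 · Winslow Pavilion: $650,800 · Central Terminal: $2,011,700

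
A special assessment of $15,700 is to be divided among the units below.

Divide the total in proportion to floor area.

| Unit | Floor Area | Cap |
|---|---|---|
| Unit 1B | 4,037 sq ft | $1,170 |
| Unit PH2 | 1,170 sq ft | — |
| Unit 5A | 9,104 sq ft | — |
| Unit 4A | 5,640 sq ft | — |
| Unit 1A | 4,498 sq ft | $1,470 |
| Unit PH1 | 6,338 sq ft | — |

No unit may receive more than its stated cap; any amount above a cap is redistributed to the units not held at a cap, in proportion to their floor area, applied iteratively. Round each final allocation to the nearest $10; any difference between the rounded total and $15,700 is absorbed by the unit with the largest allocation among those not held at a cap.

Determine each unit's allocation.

Unit 1B: $1,170 · Unit PH2: $690 · Unit 5A: $5,340 · Unit 4A: $3,310 · Unit 1A: $1,470 · Unit PH1: $3,720

Floor area total: 30,787.
Proportional shares (ignoring caps): Unit 1B 2,058.69; Unit PH2 596.65; Unit 5A 4,642.63; Unit 4A 2,876.15; Unit 1A 2,293.78; Unit PH1 3,232.10.
Cap binds for Unit 1B ($1,170), Unit 1A ($1,470); balance $13,060 reallocated over remaining floor area 22,252.
Shares after redistribution: Unit PH2 686.69 → $690; Unit 5A 5,343.26 → $5,340; Unit 4A 3,310.19 → $3,310; Unit PH1 3,719.86 → $3,720.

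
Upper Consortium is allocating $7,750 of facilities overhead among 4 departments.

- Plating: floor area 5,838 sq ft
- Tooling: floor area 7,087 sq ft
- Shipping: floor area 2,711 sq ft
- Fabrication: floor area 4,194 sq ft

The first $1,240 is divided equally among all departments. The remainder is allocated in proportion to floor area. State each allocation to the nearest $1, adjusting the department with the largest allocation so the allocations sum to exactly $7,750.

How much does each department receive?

Equal tier: $1,240 ÷ 4 = $310 apiece.
Remainder $6,510 by floor area (total 19,830): Plating 1,916.56 → $1,917; Tooling 2,326.59 → $2,327; Shipping 890.00 → $890; Fabrication 1,376.85 → $1,377.
Rounding difference −$1 on remainder applied to Tooling.
Totals: Plating $310 + $1,917 = $2,227; Tooling $310 + $2,326 = $2,636; Shipping $310 + $890 = $1,200; Fabrication $310 + $1,377 = $1,687.

Plating: $2,227; Tooling: $2,636; Shipping: $1,200; Fabrication: $1,687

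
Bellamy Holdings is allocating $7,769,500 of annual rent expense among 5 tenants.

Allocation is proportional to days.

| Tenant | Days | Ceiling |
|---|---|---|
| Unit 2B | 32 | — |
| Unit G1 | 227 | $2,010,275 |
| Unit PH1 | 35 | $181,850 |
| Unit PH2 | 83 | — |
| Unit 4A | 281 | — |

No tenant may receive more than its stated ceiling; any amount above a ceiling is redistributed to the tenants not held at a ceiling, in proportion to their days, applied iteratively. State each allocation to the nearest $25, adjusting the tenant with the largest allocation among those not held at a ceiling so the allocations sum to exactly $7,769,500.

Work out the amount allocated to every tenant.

Unit 2B: $450,700; Unit G1: $2,010,275; Unit PH1: $181,850; Unit PH2: $1,169,000; Unit 4A: $3,957,675

Combined days = 658.
Unconstrained shares: Unit 2B 377,848.02; Unit G1 2,680,359.42; Unit PH1 413,271.28; Unit PH2 980,043.31; Unit 4A 3,317,977.96.
Cap binds for Unit G1 ($2,010,275), Unit PH1 ($181,850); residual $5,577,375 reallocated over remaining days 396.
Redistributed shares: Unit 2B 450,696.97 → $450,700; Unit PH2 1,168,995.27 → $1,169,000; Unit 4A 3,957,682.77 → $3,957,675.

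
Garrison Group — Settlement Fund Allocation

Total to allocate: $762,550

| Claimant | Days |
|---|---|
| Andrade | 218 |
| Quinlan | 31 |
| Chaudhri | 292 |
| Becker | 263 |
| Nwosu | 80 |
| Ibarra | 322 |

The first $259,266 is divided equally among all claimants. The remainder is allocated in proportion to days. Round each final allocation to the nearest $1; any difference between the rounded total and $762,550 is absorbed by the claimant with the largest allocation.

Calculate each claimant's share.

$259,266 shared equally gives $43,211 per claimant.
Remainder $503,284 by days (total 1,206): Andrade 90,975.05 → $90,975; Quinlan 12,936.82 → $12,937; Chaudhri 121,856.49 → $121,856; Becker 109,754.31 → $109,754; Nwosu 33,385.34 → $33,385; Ibarra 134,375.99 → $134,376.
Rounding difference +$1 on remainder applied to Ibarra.
Totals: Andrade $43,211 + $90,975 = $134,186; Quinlan $43,211 + $12,937 = $56,148; Chaudhri $43,211 + $121,856 = $165,067; Becker $43,211 + $109,754 = $152,965; Nwosu $43,211 + $33,385 = $76,596; Ibarra $43,211 + $134,377 = $177,588.

Andrade: $134,186 | Quinlan: $56,148 | Chaudhri: $165,067 | Becker: $152,965 | Nwosu: $76,596 | Ibarra: $177,588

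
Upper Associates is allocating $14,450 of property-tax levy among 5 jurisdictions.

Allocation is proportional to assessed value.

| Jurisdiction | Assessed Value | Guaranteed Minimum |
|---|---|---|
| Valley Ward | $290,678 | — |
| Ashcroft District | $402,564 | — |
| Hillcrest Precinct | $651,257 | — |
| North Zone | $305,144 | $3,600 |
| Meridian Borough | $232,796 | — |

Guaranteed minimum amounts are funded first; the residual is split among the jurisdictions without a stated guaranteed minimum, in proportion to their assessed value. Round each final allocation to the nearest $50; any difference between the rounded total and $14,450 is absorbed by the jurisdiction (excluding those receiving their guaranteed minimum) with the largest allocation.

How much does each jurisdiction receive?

Guaranteed amounts: North Zone $3,600. Residual $10,850.
Residual split over remaining assessed value 1,577,295: Valley Ward 1,999.53 → $2,000; Ashcroft District 2,769.18 → $2,750; Hillcrest Precinct 4,479.91 → $4,500; Meridian Borough 1,601.37 → $1,600.

Valley Ward: $2,000 · Ashcroft District: $2,750 · Hillcrest Precinct: $4,500 · North Zone: $3,600 · Meridian Borough: $1,600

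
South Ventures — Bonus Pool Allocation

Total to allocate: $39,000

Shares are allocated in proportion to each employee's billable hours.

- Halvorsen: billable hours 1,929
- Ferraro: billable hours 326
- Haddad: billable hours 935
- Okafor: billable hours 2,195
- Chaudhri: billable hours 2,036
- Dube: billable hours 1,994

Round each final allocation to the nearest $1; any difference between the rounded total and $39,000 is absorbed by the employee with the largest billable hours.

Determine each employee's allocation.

Halvorsen: $7,991 · Ferraro: $1,350 · Haddad: $3,873 · Okafor: $9,092 · Chaudhri: $8,434 · Dube: $8,260

Sum of billable hours: 1,929 + 326 + 935 + 2,195 + 2,036 + 1,994 = 9,415.
Pro-rata amounts: Halvorsen 7,990.55; Ferraro 1,350.40; Haddad 3,873.07; Okafor 9,092.41; Chaudhri 8,433.78; Dube 8,259.80.
Rounded to nearest $1: Halvorsen $7,991; Ferraro $1,350; Haddad $3,873; Okafor $9,092; Chaudhri $8,434; Dube $8,260. Sum = $39,000.
Rounded total matches; no reconciliation needed.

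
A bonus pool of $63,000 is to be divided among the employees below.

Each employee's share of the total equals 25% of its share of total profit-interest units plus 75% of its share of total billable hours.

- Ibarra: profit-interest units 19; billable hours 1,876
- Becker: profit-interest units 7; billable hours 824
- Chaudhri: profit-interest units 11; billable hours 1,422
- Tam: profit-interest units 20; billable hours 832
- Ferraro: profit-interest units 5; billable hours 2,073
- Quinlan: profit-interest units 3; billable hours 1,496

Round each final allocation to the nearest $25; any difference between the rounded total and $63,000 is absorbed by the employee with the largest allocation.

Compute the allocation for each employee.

Profit-interest units total 65; billable hours total 8,523.
Combined weights (25% profit-interest units + 75% billable hours): Ibarra 0.2382; Becker 0.0994; Chaudhri 0.1674; Tam 0.1501; Ferraro 0.2016; Quinlan 0.1432.
Raw shares: Ibarra 15,004.06; Becker 6,264.26; Chaudhri 10,548.70; Tam 9,458.61; Ferraro 12,703.88; Quinlan 9,020.48.
At nearest $25: Ibarra $15,000; Becker $6,275; Chaudhri $10,550; Tam $9,450; Ferraro $12,700; Quinlan $9,025. Sum = $63,000.
No rounding difference to absorb.

Ibarra: $15,000 | Becker: $6,275 | Chaudhri: $10,550 | Tam: $9,450 | Ferraro: $12,700 | Quinlan: $9,025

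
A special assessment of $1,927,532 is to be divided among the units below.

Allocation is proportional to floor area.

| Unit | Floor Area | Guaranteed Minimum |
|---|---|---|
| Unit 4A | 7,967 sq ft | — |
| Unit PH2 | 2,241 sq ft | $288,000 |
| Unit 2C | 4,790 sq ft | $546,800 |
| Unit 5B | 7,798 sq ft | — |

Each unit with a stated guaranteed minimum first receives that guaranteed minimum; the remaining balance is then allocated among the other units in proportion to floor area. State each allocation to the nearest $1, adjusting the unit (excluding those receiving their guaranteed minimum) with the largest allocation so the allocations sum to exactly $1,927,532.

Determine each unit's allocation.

Unit 4A: $552,223; Unit PH2: $288,000; Unit 2C: $546,800; Unit 5B: $540,509

Guaranteed amounts: Unit PH2 $288,000; Unit 2C $546,800. Remaining pool $1,092,732.
Remaining pool split over remaining floor area 15,765: Unit 4A 552,223.02 → $552,223; Unit 5B 540,508.98 → $540,509.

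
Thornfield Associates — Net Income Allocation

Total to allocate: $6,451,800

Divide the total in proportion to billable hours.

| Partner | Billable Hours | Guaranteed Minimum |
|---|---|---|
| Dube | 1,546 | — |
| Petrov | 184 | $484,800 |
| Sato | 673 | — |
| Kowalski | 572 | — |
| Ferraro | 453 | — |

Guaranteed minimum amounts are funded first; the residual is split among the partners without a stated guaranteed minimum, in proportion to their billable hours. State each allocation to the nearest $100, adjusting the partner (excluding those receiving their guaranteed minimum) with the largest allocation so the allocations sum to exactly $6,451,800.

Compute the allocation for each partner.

Dube: $2,843,800 · Petrov: $484,800 · Sato: $1,237,900 · Kowalski: $1,052,100 · Ferraro: $833,200

Guaranteed amounts: Petrov $484,800. Remaining pool $5,967,000.
Remaining pool split over remaining billable hours 3,244: Dube 2,843,705.92 → $2,843,700; Sato 1,237,913.38 → $1,237,900; Kowalski 1,052,134.40 → $1,052,100; Ferraro 833,246.30 → $833,200.
Rounding difference +$100 applied to Dube → $2,843,800.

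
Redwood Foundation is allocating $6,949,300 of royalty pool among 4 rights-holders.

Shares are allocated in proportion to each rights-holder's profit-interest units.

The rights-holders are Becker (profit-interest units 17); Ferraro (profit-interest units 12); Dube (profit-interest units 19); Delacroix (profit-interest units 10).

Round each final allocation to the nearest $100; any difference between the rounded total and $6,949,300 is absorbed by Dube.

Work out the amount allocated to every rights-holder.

Profit-interest units total: 58.
Raw shares: Becker 17/58 × $6,949,300 = 2,036,863.79; Ferraro 12/58 × $6,949,300 = 1,437,786.21; Dube 19/58 × $6,949,300 = 2,276,494.83; Delacroix 10/58 × $6,949,300 = 1,198,155.17.
Rounded to nearest $100: Becker $2,036,900; Ferraro $1,437,800; Dube $2,276,500; Delacroix $1,198,200. Sum = $6,949,400.
Difference $6,949,300 − $6,949,400 = −$100 applied to Dube: Dube becomes $2,276,400.

Becker: $2,036,900; Ferraro: $1,437,800; Dube: $2,276,400; Delacroix: $1,198,200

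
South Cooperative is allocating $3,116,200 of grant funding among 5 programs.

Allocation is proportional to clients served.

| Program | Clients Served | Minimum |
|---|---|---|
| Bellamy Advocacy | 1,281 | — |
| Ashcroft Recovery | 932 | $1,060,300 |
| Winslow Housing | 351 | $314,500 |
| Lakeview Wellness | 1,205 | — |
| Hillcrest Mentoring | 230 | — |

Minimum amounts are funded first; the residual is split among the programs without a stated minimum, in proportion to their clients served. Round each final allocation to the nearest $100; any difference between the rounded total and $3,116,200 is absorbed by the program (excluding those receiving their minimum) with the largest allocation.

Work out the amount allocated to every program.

Bellamy Advocacy: $821,300 | Ashcroft Recovery: $1,060,300 | Winslow Housing: $314,500 | Lakeview Wellness: $772,600 | Hillcrest Mentoring: $147,500

Minimums first: Ashcroft Recovery $1,060,300; Winslow Housing $314,500. Remaining pool $1,741,400.
Remaining pool split over remaining clients served 2,716: Bellamy Advocacy 821,330.41 → $821,300; Lakeview Wellness 772,601.99 → $772,600; Hillcrest Mentoring 147,467.60 → $147,500.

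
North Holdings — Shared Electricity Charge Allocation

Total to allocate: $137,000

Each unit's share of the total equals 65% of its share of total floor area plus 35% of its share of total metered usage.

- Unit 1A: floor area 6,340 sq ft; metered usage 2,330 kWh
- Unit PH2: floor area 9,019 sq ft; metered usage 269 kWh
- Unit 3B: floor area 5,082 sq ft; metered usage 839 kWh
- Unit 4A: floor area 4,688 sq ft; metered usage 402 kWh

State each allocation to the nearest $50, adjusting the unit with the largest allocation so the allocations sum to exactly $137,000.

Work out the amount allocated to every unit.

Floor area total 25,129; metered usage total 3,840.
Combined weights (65% floor area + 35% metered usage): Unit 1A 0.3764; Unit PH2 0.2578; Unit 3B 0.2079; Unit 4A 0.1579.
Proportional shares: Unit 1A 51,561.81; Unit PH2 35,319.76; Unit 3B 28,485.73; Unit 4A 21,632.70.
After rounding ($50): Unit 1A $51,550; Unit PH2 $35,300; Unit 3B $28,500; Unit 4A $21,650. Sum = $137,000.
No rounding difference to absorb.

Unit 1A: $51,550; Unit PH2: $35,300; Unit 3B: $28,500; Unit 4A: $21,650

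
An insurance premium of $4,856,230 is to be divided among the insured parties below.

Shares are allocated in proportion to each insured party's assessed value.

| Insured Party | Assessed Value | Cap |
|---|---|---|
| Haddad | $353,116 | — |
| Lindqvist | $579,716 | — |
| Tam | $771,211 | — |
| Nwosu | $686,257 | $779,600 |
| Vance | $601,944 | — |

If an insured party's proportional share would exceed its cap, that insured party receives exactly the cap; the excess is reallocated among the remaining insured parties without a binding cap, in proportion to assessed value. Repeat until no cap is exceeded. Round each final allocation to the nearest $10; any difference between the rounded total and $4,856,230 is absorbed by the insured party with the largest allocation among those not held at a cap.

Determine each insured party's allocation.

Total assessed value = 2,992,244.
Pro-rata shares before constraints: Haddad 573,085.79; Lindqvist 940,843.81; Tam 1,251,628.54; Nwosu 1,113,753.37; Vance 976,918.50.
Cap binds for Nwosu ($779,600); remaining pool $4,076,630 reallocated over remaining assessed value 2,305,987.
Redistributed shares: Haddad 624,254.72 → $624,250; Lindqvist 1,024,848.64 → $1,024,850; Tam 1,363,382.32 → $1,363,380; Vance 1,064,144.32 → $1,064,140.
Rounding difference +$10 applied to Tam → $1,363,390.

Haddad: $624,250 · Lindqvist: $1,024,850 · Tam: $1,363,390 · Nwosu: $779,600 · Vance: $1,064,140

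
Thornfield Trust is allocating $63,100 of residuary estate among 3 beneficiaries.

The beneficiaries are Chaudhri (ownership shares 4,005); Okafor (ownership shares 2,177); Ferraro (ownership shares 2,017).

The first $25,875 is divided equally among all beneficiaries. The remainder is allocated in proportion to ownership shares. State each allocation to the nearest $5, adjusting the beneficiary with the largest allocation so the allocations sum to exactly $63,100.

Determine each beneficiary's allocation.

Chaudhri: $26,805 · Okafor: $18,510 · Ferraro: $17,785

First tranche $25,875 split equally: $8,625 each.
Remainder $37,225 by ownership shares (total 8,199): Chaudhri 18,183.45 → $18,185; Okafor 9,883.99 → $9,885; Ferraro 9,157.56 → $9,160.
Rounding difference −$5 on remainder applied to Chaudhri.
Totals: Chaudhri $8,625 + $18,180 = $26,805; Okafor $8,625 + $9,885 = $18,510; Ferraro $8,625 + $9,160 = $17,785.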